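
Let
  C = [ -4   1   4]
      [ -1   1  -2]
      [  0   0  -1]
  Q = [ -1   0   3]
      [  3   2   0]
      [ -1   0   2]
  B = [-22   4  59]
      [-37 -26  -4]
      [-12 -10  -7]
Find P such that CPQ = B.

Left-multiply by C⁻¹ and right-multiply by Q⁻¹: P = C⁻¹BQ⁻¹.
det C = 3; the adjugate gives C⁻¹ = [[-1/3, 1/3, -2], [-1/3, 4/3, -4], [0, 0, -1]].
Q has determinant 2; Q⁻¹ = [[2, 0, -3], [-3, 1/2, 9/2], [1, 0, -1]].
C⁻¹B = [[19, 10, -7], [6, 4, 3], [12, 10, 7]].
P = (C⁻¹B)Q⁻¹ = [[1, 5, -5], [3, 2, -3], [1, 5, 2]].

P = [[1, 5, -5], [3, 2, -3], [1, 5, 2]]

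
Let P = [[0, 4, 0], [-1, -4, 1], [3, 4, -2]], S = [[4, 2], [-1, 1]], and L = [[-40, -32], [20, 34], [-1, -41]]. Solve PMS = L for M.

M = [[-1, -3], [-3, -2], [-4, 5]]

Isolating M: multiply by P⁻¹ from the left and S⁻¹ from the right, so M = P⁻¹LS⁻¹.
det P = 4; the adjugate gives P⁻¹ = [[1, 2, 1], [1/4, 0, 0], [2, 3, 1]].
S has determinant 6; S⁻¹ = [[1/6, -1/3], [1/6, 2/3]].
P⁻¹L = [[-1, -5], [-10, -8], [-21, -3]].
M = (P⁻¹L)S⁻¹ = [[-1, -3], [-3, -2], [-4, 5]].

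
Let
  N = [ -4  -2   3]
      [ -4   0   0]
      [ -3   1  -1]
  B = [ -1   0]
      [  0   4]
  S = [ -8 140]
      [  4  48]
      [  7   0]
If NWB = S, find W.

Left-multiply by N⁻¹ and right-multiply by B⁻¹: W = N⁻¹SB⁻¹.
det N = -4; the adjugate gives N⁻¹ = [[0, -1/4, 0], [1, -13/4, 3], [1, -5/2, 2]].
det B = -4, so B⁻¹ = [[-1, 0], [0, 1/4]].
N⁻¹S = [[-1, -12], [0, -16], [-4, 20]].
W = (N⁻¹S)B⁻¹ = [[1, -3], [0, -4], [4, 5]].

W = [[1, -3], [0, -4], [4, 5]]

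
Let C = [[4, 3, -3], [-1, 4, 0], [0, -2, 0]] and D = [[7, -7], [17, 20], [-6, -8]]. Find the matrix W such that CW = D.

Since C multiplies W on the left, W = C⁻¹D.
det C = -6; the adjugate gives C⁻¹ = [[0, -1, -2], [0, 0, -1/2], [-1/3, -4/3, -19/6]].
W = C⁻¹D = [[0, -1, -2], [0, 0, -1/2], [-1/3, -4/3, -19/6]] · [[7, -7], [17, 20], [-6, -8]] = [[-5, -4], [3, 4], [-6, 1]].

W = [[-5, -4], [3, 4], [-6, 1]]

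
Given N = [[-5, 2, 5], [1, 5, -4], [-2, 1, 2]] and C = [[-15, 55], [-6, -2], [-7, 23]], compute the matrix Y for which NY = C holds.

Y = [[-5, -3], [-5, 5], [-6, 6]]

Left-multiplying both sides by N⁻¹ gives Y = N⁻¹C.
det N = -3; the adjugate gives N⁻¹ = [[-14/3, -1/3, 11], [-2, 0, 5], [-11/3, -1/3, 9]].
Y = N⁻¹C = [[-14/3, -1/3, 11], [-2, 0, 5], [-11/3, -1/3, 9]] · [[-15, 55], [-6, -2], [-7, 23]] = [[-5, -3], [-5, 5], [-6, 6]].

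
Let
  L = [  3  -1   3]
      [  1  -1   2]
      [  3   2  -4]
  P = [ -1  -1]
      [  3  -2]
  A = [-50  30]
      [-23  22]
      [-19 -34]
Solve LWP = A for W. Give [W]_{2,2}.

Isolating W: multiply by L⁻¹ from the left and P⁻¹ from the right, so W = L⁻¹AP⁻¹.
L has determinant 5; L⁻¹ = [[0, 2/5, 1/5], [2, -21/5, -3/5], [1, -9/5, -2/5]].
det P = 5, so P⁻¹ = [[-2/5, 1/5], [-3/5, -1/5]].
L⁻¹A = [[-13, 2], [8, -12], [-1, 4]].
W = (L⁻¹A)P⁻¹ = [[4, -3], [4, 4], [-2, -1]].

4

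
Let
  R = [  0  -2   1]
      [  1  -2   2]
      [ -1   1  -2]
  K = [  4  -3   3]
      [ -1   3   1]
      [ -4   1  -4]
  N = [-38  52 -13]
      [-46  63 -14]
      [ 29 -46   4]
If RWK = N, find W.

Left-multiply by R⁻¹ and right-multiply by K⁻¹: W = R⁻¹NK⁻¹.
det R = -1, so R⁻¹ = [[-2, 3, 2], [0, -1, -1], [1, -2, -2]].
det K = 5; the adjugate gives K⁻¹ = [[-13/5, -9/5, -12/5], [-8/5, -4/5, -7/5], [11/5, 8/5, 9/5]].
R⁻¹N = [[-4, -7, -8], [17, -17, 10], [-4, 18, 7]].
W = (R⁻¹N)K⁻¹ = [[4, 0, 5], [5, -1, 1], [-3, 4, -3]].

W = [[4, 0, 5], [5, -1, 1], [-3, 4, -3]]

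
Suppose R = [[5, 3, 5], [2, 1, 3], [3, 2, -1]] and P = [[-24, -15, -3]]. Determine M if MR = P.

R is on the right of M, so right-multiply by R⁻¹: M = PR⁻¹.
det R = 3; the adjugate gives R⁻¹ = [[-7/3, 13/3, 4/3], [11/3, -20/3, -5/3], [1/3, -1/3, -1/3]].
M = PR⁻¹ = [[-24, -15, -3]] · [[-7/3, 13/3, 4/3], [11/3, -20/3, -5/3], [1/3, -1/3, -1/3]] = [[0, -3, -6]].

M = [[0, -3, -6]]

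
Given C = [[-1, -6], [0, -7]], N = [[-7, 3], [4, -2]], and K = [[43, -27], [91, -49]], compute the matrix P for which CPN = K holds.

P = [[-5, 0], [-1, -5]]

P = C⁻¹KN⁻¹ (apply C⁻¹ on the left and N⁻¹ on the right).
det C = 7, so C⁻¹ = [[-1, 6/7], [0, -1/7]].
det N = 2, so N⁻¹ = [[-1, -3/2], [-2, -7/2]].
C⁻¹K = [[35, -15], [-13, 7]].
P = (C⁻¹K)N⁻¹ = [[-5, 0], [-1, -5]].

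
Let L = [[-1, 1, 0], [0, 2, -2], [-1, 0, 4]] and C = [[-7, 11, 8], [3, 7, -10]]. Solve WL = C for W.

L is on the right of W, so right-multiply by L⁻¹: W = CL⁻¹.
L has determinant -6; L⁻¹ = [[-4/3, 2/3, 1/3], [-1/3, 2/3, 1/3], [-1/3, 1/6, 1/3]].
W = CL⁻¹ = [[-7, 11, 8], [3, 7, -10]] · [[-4/3, 2/3, 1/3], [-1/3, 2/3, 1/3], [-1/3, 1/6, 1/3]] = [[3, 4, 4], [-3, 5, 0]].

W = [[3, 4, 4], [-3, 5, 0]]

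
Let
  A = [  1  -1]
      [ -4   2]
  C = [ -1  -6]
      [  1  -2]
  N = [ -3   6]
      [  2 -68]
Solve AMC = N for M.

M = [[-4, -2], [-4, 1]]

Isolating M: multiply by A⁻¹ from the left and C⁻¹ from the right, so M = A⁻¹NC⁻¹.
A has determinant -2; A⁻¹ = [[-1, -1/2], [-2, -1/2]].
C has determinant 8; C⁻¹ = [[-1/4, 3/4], [-1/8, -1/8]].
A⁻¹N = [[2, 28], [5, 22]].
M = (A⁻¹N)C⁻¹ = [[-4, -2], [-4, 1]].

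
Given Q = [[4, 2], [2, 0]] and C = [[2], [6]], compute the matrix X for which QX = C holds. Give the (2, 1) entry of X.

Left-multiplying both sides by Q⁻¹ gives X = Q⁻¹C.
det Q = -4, so Q⁻¹ = [[0, 1/2], [1/2, -1]].
X = Q⁻¹C = [[0, 1/2], [1/2, -1]] · [[2], [6]] = [[3], [-5]].

-5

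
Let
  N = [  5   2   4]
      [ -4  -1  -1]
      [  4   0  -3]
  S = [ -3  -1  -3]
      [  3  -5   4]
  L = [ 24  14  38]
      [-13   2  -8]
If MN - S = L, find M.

M = [[5, -3, -4], [-2, -1, -1]]

MN = L + S = [[21, 13, 35], [-10, -3, -4]].
N is on the right of M, so right-multiply by N⁻¹: M = (L + S)N⁻¹.
det N = -1, so N⁻¹ = [[-3, -6, -2], [16, 31, 11], [-4, -8, -3]].
M = (L + S)N⁻¹ = [[5, -3, -4], [-2, -1, -1]].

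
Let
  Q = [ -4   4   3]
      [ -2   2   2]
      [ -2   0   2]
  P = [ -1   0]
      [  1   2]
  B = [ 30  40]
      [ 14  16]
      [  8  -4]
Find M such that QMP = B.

Isolating M: multiply by Q⁻¹ from the left and P⁻¹ from the right, so M = Q⁻¹BP⁻¹.
Q has determinant -4; Q⁻¹ = [[-1, 2, -1/2], [0, 1/2, -1/2], [-1, 2, 0]].
det P = -2, so P⁻¹ = [[-1, 0], [1/2, 1/2]].
Q⁻¹B = [[-6, -6], [3, 10], [-2, -8]].
M = (Q⁻¹B)P⁻¹ = [[3, -3], [2, 5], [-2, -4]].

M = [[3, -3], [2, 5], [-2, -4]]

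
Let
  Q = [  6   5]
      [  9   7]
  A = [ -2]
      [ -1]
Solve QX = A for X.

Left-multiplying both sides by Q⁻¹ gives X = Q⁻¹A.
Q has determinant -3; Q⁻¹ = [[-7/3, 5/3], [3, -2]].
X = Q⁻¹A = [[-7/3, 5/3], [3, -2]] · [[-2], [-1]] = [[3], [-4]].

X = [[3], [-4]]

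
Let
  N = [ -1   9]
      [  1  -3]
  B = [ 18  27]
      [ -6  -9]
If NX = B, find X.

Since N multiplies X on the left, X = N⁻¹B.
N has determinant -6; N⁻¹ = [[1/2, 3/2], [1/6, 1/6]].
X = N⁻¹B = [[1/2, 3/2], [1/6, 1/6]] · [[18, 27], [-6, -9]] = [[0, 0], [2, 3]].

X = [[0, 0], [2, 3]]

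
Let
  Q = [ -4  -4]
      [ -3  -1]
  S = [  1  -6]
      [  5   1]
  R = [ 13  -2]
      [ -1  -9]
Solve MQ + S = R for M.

M = [[0, -4], [3, -2]]

MQ = R − S = [[12, 4], [-6, -10]].
Q is on the right of M, so right-multiply by Q⁻¹: M = (R − S)Q⁻¹.
Q has determinant -8; Q⁻¹ = [[1/8, -1/2], [-3/8, 1/2]].
M = (R − S)Q⁻¹ = [[0, -4], [3, -2]].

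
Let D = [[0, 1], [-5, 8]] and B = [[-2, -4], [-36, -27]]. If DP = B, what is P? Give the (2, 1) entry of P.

-2

D is on the left of P, so left-multiply by D⁻¹: P = D⁻¹B.
D has determinant 5; D⁻¹ = [[8/5, -1/5], [1, 0]].
P = D⁻¹B = [[8/5, -1/5], [1, 0]] · [[-2, -4], [-36, -27]] = [[4, -1], [-2, -4]].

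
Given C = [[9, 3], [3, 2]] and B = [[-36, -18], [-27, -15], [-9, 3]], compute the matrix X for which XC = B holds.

Since C sits to the right of X, X = BC⁻¹.
C has determinant 9; C⁻¹ = [[2/9, -1/3], [-1/3, 1]].
X = BC⁻¹ = [[-36, -18], [-27, -15], [-9, 3]] · [[2/9, -1/3], [-1/3, 1]] = [[-2, -6], [-1, -6], [-3, 6]].

X = [[-2, -6], [-1, -6], [-3, 6]]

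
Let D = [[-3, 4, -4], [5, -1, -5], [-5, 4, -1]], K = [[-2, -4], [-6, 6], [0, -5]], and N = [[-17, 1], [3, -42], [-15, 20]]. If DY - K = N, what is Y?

DY = N + K = [[-19, -3], [-3, -36], [-15, 15]].
D is on the left of Y, so left-multiply by D⁻¹: Y = D⁻¹(N + K).
det D = -3; the adjugate gives D⁻¹ = [[-7, 4, 8], [-10, 17/3, 35/3], [-5, 8/3, 17/3]].
Y = D⁻¹(N + K) = [[1, -3], [-2, 1], [2, 4]].

Y = [[1, -3], [-2, 1], [2, 4]]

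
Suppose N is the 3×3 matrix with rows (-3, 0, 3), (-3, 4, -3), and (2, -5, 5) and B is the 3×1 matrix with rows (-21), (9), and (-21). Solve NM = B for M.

Left-multiplying both sides by N⁻¹ gives M = N⁻¹B.
det N = 6; the adjugate gives N⁻¹ = [[5/6, -5/2, -2], [3/2, -7/2, -3], [7/6, -5/2, -2]].
M = N⁻¹B = [[5/6, -5/2, -2], [3/2, -7/2, -3], [7/6, -5/2, -2]] · [[-21], [9], [-21]] = [[2], [0], [-5]].

M = [[2], [0], [-5]]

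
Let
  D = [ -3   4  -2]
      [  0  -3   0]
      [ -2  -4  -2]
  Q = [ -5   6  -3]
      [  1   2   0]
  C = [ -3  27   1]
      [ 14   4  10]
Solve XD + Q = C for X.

X = [[2, 1, -4], [-3, -2, -2]]

XD = C − Q = [[2, 21, 4], [13, 2, 10]].
Right-multiplying both sides by D⁻¹ gives X = (C − Q)D⁻¹.
det D = -6, so D⁻¹ = [[-1, -8/3, 1], [0, -1/3, 0], [1, 10/3, -3/2]].
X = (C − Q)D⁻¹ = [[2, 1, -4], [-3, -2, -2]].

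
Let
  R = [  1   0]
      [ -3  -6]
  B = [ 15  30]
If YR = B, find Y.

Right-multiplying both sides by R⁻¹ gives Y = BR⁻¹.
R has determinant -6; R⁻¹ = [[1, 0], [-1/2, -1/6]].
Y = BR⁻¹ = [[15, 30]] · [[1, 0], [-1/2, -1/6]] = [[0, -5]].

Y = [[0, -5]]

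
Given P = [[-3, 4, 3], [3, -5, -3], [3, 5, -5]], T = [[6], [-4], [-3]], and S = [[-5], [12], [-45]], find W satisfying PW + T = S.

PW = S − T = [[-11], [16], [-42]].
Left-multiplying both sides by P⁻¹ gives W = P⁻¹(S − T).
det P = -6; the adjugate gives P⁻¹ = [[-20/3, -35/6, -1/2], [-1, -1, 0], [-5, -9/2, -1/2]].
W = P⁻¹(S − T) = [[1], [-5], [4]].

W = [[1], [-5], [4]]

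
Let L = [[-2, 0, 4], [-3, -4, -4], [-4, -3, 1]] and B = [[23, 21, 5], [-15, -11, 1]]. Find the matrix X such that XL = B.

X = [[-1, -3, -3], [6, 5, -3]]

L is on the right of X, so right-multiply by L⁻¹: X = BL⁻¹.
det L = 4, so L⁻¹ = [[-4, -3, 4], [19/4, 7/2, -5], [-7/4, -3/2, 2]].
X = BL⁻¹ = [[23, 21, 5], [-15, -11, 1]] · [[-4, -3, 4], [19/4, 7/2, -5], [-7/4, -3/2, 2]] = [[-1, -3, -3], [6, 5, -3]].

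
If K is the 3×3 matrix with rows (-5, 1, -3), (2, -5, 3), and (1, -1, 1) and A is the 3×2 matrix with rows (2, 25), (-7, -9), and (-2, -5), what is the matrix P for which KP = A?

Left-multiplying both sides by K⁻¹ gives P = K⁻¹A.
K has determinant 2; K⁻¹ = [[-1, 1, -6], [1/2, -1, 9/2], [3/2, -2, 23/2]].
P = K⁻¹A = [[-1, 1, -6], [1/2, -1, 9/2], [3/2, -2, 23/2]] · [[2, 25], [-7, -9], [-2, -5]] = [[3, -4], [-1, -1], [-6, -2]].

P = [[3, -4], [-1, -1], [-6, -2]]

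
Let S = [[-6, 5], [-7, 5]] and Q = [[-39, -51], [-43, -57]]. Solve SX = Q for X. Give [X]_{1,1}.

4

Left-multiplying both sides by S⁻¹ gives X = S⁻¹Q.
det S = 5, so S⁻¹ = [[1, -1], [7/5, -6/5]].
X = S⁻¹Q = [[1, -1], [7/5, -6/5]] · [[-39, -51], [-43, -57]] = [[4, 6], [-3, -3]].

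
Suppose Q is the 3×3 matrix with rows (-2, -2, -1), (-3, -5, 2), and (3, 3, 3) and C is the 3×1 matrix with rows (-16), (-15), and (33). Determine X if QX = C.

Since Q multiplies X on the left, X = Q⁻¹C.
Q has determinant 6; Q⁻¹ = [[-7/2, 1/2, -3/2], [5/2, -1/2, 7/6], [1, 0, 2/3]].
X = Q⁻¹C = [[-7/2, 1/2, -3/2], [5/2, -1/2, 7/6], [1, 0, 2/3]] · [[-16], [-15], [33]] = [[-1], [6], [6]].

X = [[-1], [6], [6]]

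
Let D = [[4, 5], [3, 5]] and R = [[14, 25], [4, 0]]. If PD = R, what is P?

Since D sits to the right of P, P = RD⁻¹.
D has determinant 5; D⁻¹ = [[1, -1], [-3/5, 4/5]].
P = RD⁻¹ = [[14, 25], [4, 0]] · [[1, -1], [-3/5, 4/5]] = [[-1, 6], [4, -4]].

P = [[-1, 6], [4, -4]]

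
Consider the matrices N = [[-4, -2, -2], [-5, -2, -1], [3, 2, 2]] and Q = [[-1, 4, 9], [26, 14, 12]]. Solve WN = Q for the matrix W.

N is on the right of W, so right-multiply by N⁻¹: W = QN⁻¹.
det N = 2, so N⁻¹ = [[-1, 0, -1], [7/2, -1, 3], [-2, 1, -1]].
W = QN⁻¹ = [[-1, 4, 9], [26, 14, 12]] · [[-1, 0, -1], [7/2, -1, 3], [-2, 1, -1]] = [[-3, 5, 4], [-1, -2, 4]].

W = [[-3, 5, 4], [-1, -2, 4]]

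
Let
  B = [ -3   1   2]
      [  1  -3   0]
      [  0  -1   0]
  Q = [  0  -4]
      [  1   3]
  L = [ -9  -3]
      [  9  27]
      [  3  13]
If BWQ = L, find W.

W = [[3, 0], [1, -3], [1, -3]]

Left-multiply by B⁻¹ and right-multiply by Q⁻¹: W = B⁻¹LQ⁻¹.
det B = -2; the adjugate gives B⁻¹ = [[0, 1, -3], [0, 0, -1], [1/2, 3/2, -4]].
det Q = 4, so Q⁻¹ = [[3/4, 1], [-1/4, 0]].
B⁻¹L = [[0, -12], [-3, -13], [-3, -13]].
W = (B⁻¹L)Q⁻¹ = [[3, 0], [1, -3], [1, -3]].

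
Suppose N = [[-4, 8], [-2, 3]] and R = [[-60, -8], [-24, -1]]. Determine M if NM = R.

Left-multiplying both sides by N⁻¹ gives M = N⁻¹R.
det N = 4; the adjugate gives N⁻¹ = [[3/4, -2], [1/2, -1]].
M = N⁻¹R = [[3/4, -2], [1/2, -1]] · [[-60, -8], [-24, -1]] = [[3, -4], [-6, -3]].

M = [[3, -4], [-6, -3]]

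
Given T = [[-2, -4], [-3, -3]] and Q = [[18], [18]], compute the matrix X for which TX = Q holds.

X = [[-3], [-3]]

Left-multiplying both sides by T⁻¹ gives X = T⁻¹Q.
det T = -6; the adjugate gives T⁻¹ = [[1/2, -2/3], [-1/2, 1/3]].
X = T⁻¹Q = [[1/2, -2/3], [-1/2, 1/3]] · [[18], [18]] = [[-3], [-3]].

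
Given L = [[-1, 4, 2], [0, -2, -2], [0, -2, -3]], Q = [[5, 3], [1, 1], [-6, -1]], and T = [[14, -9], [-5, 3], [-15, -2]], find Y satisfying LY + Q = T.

LY = T − Q = [[9, -12], [-6, 2], [-9, -1]].
Left-multiplying both sides by L⁻¹ gives Y = L⁻¹(T − Q).
det L = -2, so L⁻¹ = [[-1, -4, 2], [0, -3/2, 1], [0, 1, -1]].
Y = L⁻¹(T − Q) = [[-3, 2], [0, -4], [3, 3]].

Y = [[-3, 2], [0, -4], [3, 3]]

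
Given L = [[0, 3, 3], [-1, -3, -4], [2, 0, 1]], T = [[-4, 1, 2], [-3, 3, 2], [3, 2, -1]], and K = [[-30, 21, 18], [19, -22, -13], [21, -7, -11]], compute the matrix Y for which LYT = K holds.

Y = [[-4, 0, -2], [-4, 4, -5], [5, -2, 5]]

Isolating Y: multiply by L⁻¹ from the left and T⁻¹ from the right, so Y = L⁻¹KT⁻¹.
det L = -3; the adjugate gives L⁻¹ = [[1, 1, 1], [7/3, 2, 1], [-2, -2, -1]].
det T = 1; the adjugate gives T⁻¹ = [[-7, 5, -4], [3, -2, 2], [-15, 11, -9]].
L⁻¹K = [[10, -8, -6], [-11, -2, 5], [1, 9, 1]].
Y = (L⁻¹K)T⁻¹ = [[-4, 0, -2], [-4, 4, -5], [5, -2, 5]].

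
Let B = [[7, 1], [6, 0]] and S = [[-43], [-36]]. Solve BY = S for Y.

B is on the left of Y, so left-multiply by B⁻¹: Y = B⁻¹S.
det B = -6; the adjugate gives B⁻¹ = [[0, 1/6], [1, -7/6]].
Y = B⁻¹S = [[0, 1/6], [1, -7/6]] · [[-43], [-36]] = [[-6], [-1]].

Y = [[-6], [-1]]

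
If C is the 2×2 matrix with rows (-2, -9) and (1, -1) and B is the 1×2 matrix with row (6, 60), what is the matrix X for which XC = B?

X = [[-6, -6]]

Since C sits to the right of X, X = BC⁻¹.
C has determinant 11; C⁻¹ = [[-1/11, 9/11], [-1/11, -2/11]].
X = BC⁻¹ = [[6, 60]] · [[-1/11, 9/11], [-1/11, -2/11]] = [[-6, -6]].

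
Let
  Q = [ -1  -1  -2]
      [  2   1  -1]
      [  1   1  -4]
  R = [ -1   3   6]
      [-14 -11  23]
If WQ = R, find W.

Q is on the right of W, so right-multiply by Q⁻¹: W = RQ⁻¹.
det Q = -6; the adjugate gives Q⁻¹ = [[1/2, 1, -1/2], [-7/6, -1, 5/6], [-1/6, 0, -1/6]].
W = RQ⁻¹ = [[-1, 3, 6], [-14, -11, 23]] · [[1/2, 1, -1/2], [-7/6, -1, 5/6], [-1/6, 0, -1/6]] = [[-5, -4, 2], [2, -3, -6]].

W = [[-5, -4, 2], [2, -3, -6]]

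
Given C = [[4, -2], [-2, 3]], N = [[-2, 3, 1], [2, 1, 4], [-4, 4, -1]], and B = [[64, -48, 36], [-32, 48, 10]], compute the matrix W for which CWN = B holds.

W = [[1, 3, -3], [0, 4, 2]]

W = C⁻¹BN⁻¹ (apply C⁻¹ on the left and N⁻¹ on the right).
C has determinant 8; C⁻¹ = [[3/8, 1/4], [1/4, 1/2]].
N has determinant 4; N⁻¹ = [[-17/4, 7/4, 11/4], [-7/2, 3/2, 5/2], [3, -1, -2]].
C⁻¹B = [[16, -6, 16], [0, 12, 14]].
W = (C⁻¹B)N⁻¹ = [[1, 3, -3], [0, 4, 2]].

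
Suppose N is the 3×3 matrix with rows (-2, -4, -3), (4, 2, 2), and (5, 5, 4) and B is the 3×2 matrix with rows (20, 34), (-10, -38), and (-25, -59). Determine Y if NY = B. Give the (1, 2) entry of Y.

-6

Since N multiplies Y on the left, Y = N⁻¹B.
det N = -2, so N⁻¹ = [[1, -1/2, 1], [3, -7/2, 4], [-5, 5, -6]].
Y = N⁻¹B = [[1, -1/2, 1], [3, -7/2, 4], [-5, 5, -6]] · [[20, 34], [-10, -38], [-25, -59]] = [[0, -6], [-5, -1], [0, -6]].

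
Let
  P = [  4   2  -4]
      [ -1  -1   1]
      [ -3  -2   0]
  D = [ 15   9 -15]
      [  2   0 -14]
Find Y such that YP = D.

Since P sits to the right of Y, Y = DP⁻¹.
det P = 6, so P⁻¹ = [[1/3, 4/3, -1/3], [-1/2, -2, 0], [-1/6, 1/3, -1/3]].
Y = DP⁻¹ = [[15, 9, -15], [2, 0, -14]] · [[1/3, 4/3, -1/3], [-1/2, -2, 0], [-1/6, 1/3, -1/3]] = [[3, -3, 0], [3, -2, 4]].

Y = [[3, -3, 0], [3, -2, 4]]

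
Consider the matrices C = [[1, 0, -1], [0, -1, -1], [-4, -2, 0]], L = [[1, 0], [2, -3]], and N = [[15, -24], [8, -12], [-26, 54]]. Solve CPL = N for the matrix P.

P = [[-4, 5], [3, -1], [-3, -3]]

P = C⁻¹NL⁻¹ (apply C⁻¹ on the left and L⁻¹ on the right).
det C = 2, so C⁻¹ = [[-1, 1, -1/2], [2, -2, 1/2], [-2, 1, -1/2]].
det L = -3; the adjugate gives L⁻¹ = [[1, 0], [2/3, -1/3]].
C⁻¹N = [[6, -15], [1, 3], [-9, 9]].
P = (C⁻¹N)L⁻¹ = [[-4, 5], [3, -1], [-3, -3]].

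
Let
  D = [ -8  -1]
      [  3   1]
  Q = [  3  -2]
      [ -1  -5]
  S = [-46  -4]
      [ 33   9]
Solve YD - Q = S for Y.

Y = [[5, -1], [-4, 0]]

YD = S + Q = [[-43, -6], [32, 4]].
Right-multiplying both sides by D⁻¹ gives Y = (S + Q)D⁻¹.
det D = -5, so D⁻¹ = [[-1/5, -1/5], [3/5, 8/5]].
Y = (S + Q)D⁻¹ = [[5, -1], [-4, 0]].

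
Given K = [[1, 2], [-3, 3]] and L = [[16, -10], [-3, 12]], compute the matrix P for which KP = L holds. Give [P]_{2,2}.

-2

K is on the left of P, so left-multiply by K⁻¹: P = K⁻¹L.
det K = 9; the adjugate gives K⁻¹ = [[1/3, -2/9], [1/3, 1/9]].
P = K⁻¹L = [[1/3, -2/9], [1/3, 1/9]] · [[16, -10], [-3, 12]] = [[6, -6], [5, -2]].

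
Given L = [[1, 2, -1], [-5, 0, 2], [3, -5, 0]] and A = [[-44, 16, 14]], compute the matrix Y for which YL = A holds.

Right-multiplying both sides by L⁻¹ gives Y = AL⁻¹.
det L = -3, so L⁻¹ = [[-10/3, -5/3, -4/3], [-2, -1, -1], [-25/3, -11/3, -10/3]].
Y = AL⁻¹ = [[-44, 16, 14]] · [[-10/3, -5/3, -4/3], [-2, -1, -1], [-25/3, -11/3, -10/3]] = [[-2, 6, -4]].

Y = [[-2, 6, -4]]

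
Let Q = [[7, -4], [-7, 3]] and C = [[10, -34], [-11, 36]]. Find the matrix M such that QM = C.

Left-multiplying both sides by Q⁻¹ gives M = Q⁻¹C.
Q has determinant -7; Q⁻¹ = [[-3/7, -4/7], [-1, -1]].
M = Q⁻¹C = [[-3/7, -4/7], [-1, -1]] · [[10, -34], [-11, 36]] = [[2, -6], [1, -2]].

M = [[2, -6], [1, -2]]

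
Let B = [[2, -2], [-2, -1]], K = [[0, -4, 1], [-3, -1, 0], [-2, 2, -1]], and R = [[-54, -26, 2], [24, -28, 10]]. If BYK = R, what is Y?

Isolating Y: multiply by B⁻¹ from the left and K⁻¹ from the right, so Y = B⁻¹RK⁻¹.
det B = -6; the adjugate gives B⁻¹ = [[1/6, -1/3], [-1/3, -1/3]].
det K = 4; the adjugate gives K⁻¹ = [[1/4, -1/2, 1/4], [-3/4, 1/2, -3/4], [-2, 2, -3]].
B⁻¹R = [[-17, 5, -3], [10, 18, -4]].
Y = (B⁻¹R)K⁻¹ = [[-2, 5, 1], [-3, -4, 1]].

Y = [[-2, 5, 1], [-3, -4, 1]]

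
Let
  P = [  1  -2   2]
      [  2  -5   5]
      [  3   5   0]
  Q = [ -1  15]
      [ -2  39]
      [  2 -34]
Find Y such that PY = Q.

Y = [[-1, -3], [1, -5], [1, 4]]

P is on the left of Y, so left-multiply by P⁻¹: Y = P⁻¹Q.
det P = -5, so P⁻¹ = [[5, -2, 0], [-3, 6/5, 1/5], [-5, 11/5, 1/5]].
Y = P⁻¹Q = [[5, -2, 0], [-3, 6/5, 1/5], [-5, 11/5, 1/5]] · [[-1, 15], [-2, 39], [2, -34]] = [[-1, -3], [1, -5], [1, 4]].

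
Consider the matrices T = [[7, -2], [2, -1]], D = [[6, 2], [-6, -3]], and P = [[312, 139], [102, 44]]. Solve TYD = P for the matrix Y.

Y = [[1, -5], [-5, 0]]

Left-multiply by T⁻¹ and right-multiply by D⁻¹: Y = T⁻¹PD⁻¹.
det T = -3, so T⁻¹ = [[1/3, -2/3], [2/3, -7/3]].
det D = -6; the adjugate gives D⁻¹ = [[1/2, 1/3], [-1, -1]].
T⁻¹P = [[36, 17], [-30, -10]].
Y = (T⁻¹P)D⁻¹ = [[1, -5], [-5, 0]].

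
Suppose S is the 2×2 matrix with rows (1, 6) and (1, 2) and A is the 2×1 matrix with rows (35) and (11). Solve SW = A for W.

S is on the left of W, so left-multiply by S⁻¹: W = S⁻¹A.
det S = -4, so S⁻¹ = [[-1/2, 3/2], [1/4, -1/4]].
W = S⁻¹A = [[-1/2, 3/2], [1/4, -1/4]] · [[35], [11]] = [[-1], [6]].

W = [[-1], [6]]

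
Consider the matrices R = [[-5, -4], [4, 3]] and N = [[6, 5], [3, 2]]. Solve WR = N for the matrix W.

Since R sits to the right of W, W = NR⁻¹.
det R = 1, so R⁻¹ = [[3, 4], [-4, -5]].
W = NR⁻¹ = [[6, 5], [3, 2]] · [[3, 4], [-4, -5]] = [[-2, -1], [1, 2]].

W = [[-2, -1], [1, 2]]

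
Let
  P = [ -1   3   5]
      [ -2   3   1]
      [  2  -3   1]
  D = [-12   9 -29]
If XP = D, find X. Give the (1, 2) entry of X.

Since P sits to the right of X, X = DP⁻¹.
det P = 6; the adjugate gives P⁻¹ = [[1, -3, -2], [2/3, -11/6, -3/2], [0, 1/2, 1/2]].
X = DP⁻¹ = [[-12, 9, -29]] · [[1, -3, -2], [2/3, -11/6, -3/2], [0, 1/2, 1/2]] = [[-6, 5, -4]].

5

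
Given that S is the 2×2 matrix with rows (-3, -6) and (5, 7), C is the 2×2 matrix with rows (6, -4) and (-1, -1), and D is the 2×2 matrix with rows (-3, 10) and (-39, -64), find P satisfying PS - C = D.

P = [[-1, 0], [5, -5]]

PS = D + C = [[3, 6], [-40, -65]].
S is on the right of P, so right-multiply by S⁻¹: P = (D + C)S⁻¹.
det S = 9; the adjugate gives S⁻¹ = [[7/9, 2/3], [-5/9, -1/3]].
P = (D + C)S⁻¹ = [[-1, 0], [5, -5]].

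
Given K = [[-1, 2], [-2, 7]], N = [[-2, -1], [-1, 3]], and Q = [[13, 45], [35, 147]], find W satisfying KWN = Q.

W = [[4, -1], [-4, 5]]

Isolating W: multiply by K⁻¹ from the left and N⁻¹ from the right, so W = K⁻¹QN⁻¹.
det K = -3; the adjugate gives K⁻¹ = [[-7/3, 2/3], [-2/3, 1/3]].
det N = -7, so N⁻¹ = [[-3/7, -1/7], [-1/7, 2/7]].
K⁻¹Q = [[-7, -7], [3, 19]].
W = (K⁻¹Q)N⁻¹ = [[4, -1], [-4, 5]].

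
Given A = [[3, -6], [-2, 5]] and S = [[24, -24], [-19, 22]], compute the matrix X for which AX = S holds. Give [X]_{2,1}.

A is on the left of X, so left-multiply by A⁻¹: X = A⁻¹S.
det A = 3; the adjugate gives A⁻¹ = [[5/3, 2], [2/3, 1]].
X = A⁻¹S = [[5/3, 2], [2/3, 1]] · [[24, -24], [-19, 22]] = [[2, 4], [-3, 6]].

-3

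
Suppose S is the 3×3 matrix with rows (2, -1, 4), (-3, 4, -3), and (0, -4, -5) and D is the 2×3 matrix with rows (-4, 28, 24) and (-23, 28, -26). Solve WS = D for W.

W = [[4, 4, -4], [-4, 5, -1]]

S is on the right of W, so right-multiply by S⁻¹: W = DS⁻¹.
det S = -1, so S⁻¹ = [[32, 21, 13], [15, 10, 6], [-12, -8, -5]].
W = DS⁻¹ = [[-4, 28, 24], [-23, 28, -26]] · [[32, 21, 13], [15, 10, 6], [-12, -8, -5]] = [[4, 4, -4], [-4, 5, -1]].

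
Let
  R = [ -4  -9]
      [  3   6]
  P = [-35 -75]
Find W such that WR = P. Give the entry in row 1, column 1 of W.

Since R sits to the right of W, W = PR⁻¹.
det R = 3; the adjugate gives R⁻¹ = [[2, 3], [-1, -4/3]].
W = PR⁻¹ = [[-35, -75]] · [[2, 3], [-1, -4/3]] = [[5, -5]].

5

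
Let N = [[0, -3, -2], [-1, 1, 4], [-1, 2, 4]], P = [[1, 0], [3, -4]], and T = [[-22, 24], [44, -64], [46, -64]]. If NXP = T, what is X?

X = [[2, -4], [2, 0], [-1, 3]]

Isolating X: multiply by N⁻¹ from the left and P⁻¹ from the right, so X = N⁻¹TP⁻¹.
det N = 2, so N⁻¹ = [[-2, 4, -5], [0, -1, 1], [-1/2, 3/2, -3/2]].
det P = -4, so P⁻¹ = [[1, 0], [3/4, -1/4]].
N⁻¹T = [[-10, 16], [2, 0], [8, -12]].
X = (N⁻¹T)P⁻¹ = [[2, -4], [2, 0], [-1, 3]].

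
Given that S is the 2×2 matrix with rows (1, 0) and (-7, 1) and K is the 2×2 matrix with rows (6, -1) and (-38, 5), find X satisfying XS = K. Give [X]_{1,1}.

-1

Right-multiplying both sides by S⁻¹ gives X = KS⁻¹.
det S = 1; the adjugate gives S⁻¹ = [[1, 0], [7, 1]].
X = KS⁻¹ = [[6, -1], [-38, 5]] · [[1, 0], [7, 1]] = [[-1, -1], [-3, 5]].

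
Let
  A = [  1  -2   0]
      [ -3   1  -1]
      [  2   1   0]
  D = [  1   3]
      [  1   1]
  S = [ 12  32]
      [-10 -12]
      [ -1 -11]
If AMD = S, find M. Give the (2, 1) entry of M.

Left-multiply by A⁻¹ and right-multiply by D⁻¹: M = A⁻¹SD⁻¹.
det A = 5, so A⁻¹ = [[1/5, 0, 2/5], [-2/5, 0, 1/5], [-1, -1, -1]].
D has determinant -2; D⁻¹ = [[-1/2, 3/2], [1/2, -1/2]].
A⁻¹S = [[2, 2], [-5, -15], [-1, -9]].
M = (A⁻¹S)D⁻¹ = [[0, 2], [-5, 0], [-4, 3]].

-5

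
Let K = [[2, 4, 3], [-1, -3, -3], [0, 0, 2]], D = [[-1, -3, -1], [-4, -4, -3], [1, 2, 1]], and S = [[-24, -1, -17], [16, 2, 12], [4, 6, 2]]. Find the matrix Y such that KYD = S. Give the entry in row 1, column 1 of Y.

Y = K⁻¹SD⁻¹ (apply K⁻¹ on the left and D⁻¹ on the right).
det K = -4; the adjugate gives K⁻¹ = [[3/2, 2, 3/4], [-1/2, -1, -3/4], [0, 0, 1/2]].
det D = -1, so D⁻¹ = [[-2, -1, -5], [-1, 0, -1], [4, 1, 8]].
K⁻¹S = [[-1, 7, 0], [-7, -6, -5], [2, 3, 1]].
Y = (K⁻¹S)D⁻¹ = [[-5, 1, -2], [0, 2, 1], [-3, -1, -5]].

-5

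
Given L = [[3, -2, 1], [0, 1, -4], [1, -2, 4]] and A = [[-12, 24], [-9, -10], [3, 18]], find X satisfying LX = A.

L is on the left of X, so left-multiply by L⁻¹: X = L⁻¹A.
det L = -5, so L⁻¹ = [[4/5, -6/5, -7/5], [4/5, -11/5, -12/5], [1/5, -4/5, -3/5]].
X = L⁻¹A = [[4/5, -6/5, -7/5], [4/5, -11/5, -12/5], [1/5, -4/5, -3/5]] · [[-12, 24], [-9, -10], [3, 18]] = [[-3, 6], [3, -2], [3, 2]].

X = [[-3, 6], [3, -2], [3, 2]]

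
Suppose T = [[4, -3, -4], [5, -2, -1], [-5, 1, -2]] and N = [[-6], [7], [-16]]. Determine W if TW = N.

T is on the left of W, so left-multiply by T⁻¹: W = T⁻¹N.
det T = -5; the adjugate gives T⁻¹ = [[-1, 2, 1], [-3, 28/5, 16/5], [1, -11/5, -7/5]].
W = T⁻¹N = [[-1, 2, 1], [-3, 28/5, 16/5], [1, -11/5, -7/5]] · [[-6], [7], [-16]] = [[4], [6], [1]].

W = [[4], [6], [1]]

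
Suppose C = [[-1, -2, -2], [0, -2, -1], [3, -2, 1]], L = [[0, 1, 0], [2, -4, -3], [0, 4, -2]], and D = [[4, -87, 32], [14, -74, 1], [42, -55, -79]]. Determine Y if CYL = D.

Y = [[-3, 4, 3], [-1, -4, 3], [4, 1, 5]]

Isolating Y: multiply by C⁻¹ from the left and L⁻¹ from the right, so Y = C⁻¹DL⁻¹.
det C = -2; the adjugate gives C⁻¹ = [[2, -3, 1], [3/2, -5/2, 1/2], [-3, 4, -1]].
det L = 4; the adjugate gives L⁻¹ = [[5, 1/2, -3/4], [1, 0, 0], [2, 0, -1/2]].
C⁻¹D = [[8, -7, -18], [-8, 27, 6], [2, 20, -13]].
Y = (C⁻¹D)L⁻¹ = [[-3, 4, 3], [-1, -4, 3], [4, 1, 5]].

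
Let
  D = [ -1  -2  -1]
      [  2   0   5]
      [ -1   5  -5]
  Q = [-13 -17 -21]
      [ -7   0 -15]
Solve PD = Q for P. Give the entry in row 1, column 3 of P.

Right-multiplying both sides by D⁻¹ gives P = QD⁻¹.
det D = 5; the adjugate gives D⁻¹ = [[-5, -3, -2], [1, 4/5, 3/5], [2, 7/5, 4/5]].
P = QD⁻¹ = [[-13, -17, -21], [-7, 0, -15]] · [[-5, -3, -2], [1, 4/5, 3/5], [2, 7/5, 4/5]] = [[6, -4, -1], [5, 0, 2]].

-1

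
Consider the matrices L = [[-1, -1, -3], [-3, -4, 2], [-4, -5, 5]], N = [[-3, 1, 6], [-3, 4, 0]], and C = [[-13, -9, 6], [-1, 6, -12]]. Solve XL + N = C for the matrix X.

XL = C − N = [[-10, -10, 0], [2, 2, -12]].
L is on the right of X, so right-multiply by L⁻¹: X = (C − N)L⁻¹.
det L = 6, so L⁻¹ = [[-5/3, 10/3, -7/3], [7/6, -17/6, 11/6], [-1/6, -1/6, 1/6]].
X = (C − N)L⁻¹ = [[5, -5, 5], [1, 3, -3]].

X = [[5, -5, 5], [1, 3, -3]]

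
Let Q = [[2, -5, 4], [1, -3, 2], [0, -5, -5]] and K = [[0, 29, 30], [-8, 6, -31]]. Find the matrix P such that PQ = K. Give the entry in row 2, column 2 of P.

-2

Since Q sits to the right of P, P = KQ⁻¹.
Q has determinant 5; Q⁻¹ = [[5, -9, 2/5], [1, -2, 0], [-1, 2, -1/5]].
P = KQ⁻¹ = [[0, 29, 30], [-8, 6, -31]] · [[5, -9, 2/5], [1, -2, 0], [-1, 2, -1/5]] = [[-1, 2, -6], [-3, -2, 3]].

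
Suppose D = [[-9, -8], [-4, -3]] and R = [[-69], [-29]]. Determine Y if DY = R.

D is on the left of Y, so left-multiply by D⁻¹: Y = D⁻¹R.
det D = -5; the adjugate gives D⁻¹ = [[3/5, -8/5], [-4/5, 9/5]].
Y = D⁻¹R = [[3/5, -8/5], [-4/5, 9/5]] · [[-69], [-29]] = [[5], [3]].

Y = [[5], [3]]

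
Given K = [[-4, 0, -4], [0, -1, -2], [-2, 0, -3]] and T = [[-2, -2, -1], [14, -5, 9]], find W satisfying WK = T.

K is on the right of W, so right-multiply by K⁻¹: W = TK⁻¹.
det K = -4; the adjugate gives K⁻¹ = [[-3/4, 0, 1], [-1, -1, 2], [1/2, 0, -1]].
W = TK⁻¹ = [[-2, -2, -1], [14, -5, 9]] · [[-3/4, 0, 1], [-1, -1, 2], [1/2, 0, -1]] = [[3, 2, -5], [-1, 5, -5]].

W = [[3, 2, -5], [-1, 5, -5]]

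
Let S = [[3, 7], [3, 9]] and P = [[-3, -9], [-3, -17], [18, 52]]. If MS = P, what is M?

M = [[0, -1], [4, -5], [1, 5]]

S is on the right of M, so right-multiply by S⁻¹: M = PS⁻¹.
S has determinant 6; S⁻¹ = [[3/2, -7/6], [-1/2, 1/2]].
M = PS⁻¹ = [[-3, -9], [-3, -17], [18, 52]] · [[3/2, -7/6], [-1/2, 1/2]] = [[0, -1], [4, -5], [1, 5]].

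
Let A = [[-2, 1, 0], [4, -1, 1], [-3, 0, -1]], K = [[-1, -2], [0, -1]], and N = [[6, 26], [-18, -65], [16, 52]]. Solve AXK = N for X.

X = A⁻¹NK⁻¹ (apply A⁻¹ on the left and K⁻¹ on the right).
A has determinant -1; A⁻¹ = [[-1, -1, -1], [-1, -2, -2], [3, 3, 2]].
K has determinant 1; K⁻¹ = [[-1, 2], [0, -1]].
A⁻¹N = [[-4, -13], [-2, 0], [-4, -13]].
X = (A⁻¹N)K⁻¹ = [[4, 5], [2, -4], [4, 5]].

X = [[4, 5], [2, -4], [4, 5]]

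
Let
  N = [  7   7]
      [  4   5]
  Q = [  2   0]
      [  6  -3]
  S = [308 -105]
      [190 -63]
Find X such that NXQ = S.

Left-multiply by N⁻¹ and right-multiply by Q⁻¹: X = N⁻¹SQ⁻¹.
det N = 7; the adjugate gives N⁻¹ = [[5/7, -1], [-4/7, 1]].
det Q = -6; the adjugate gives Q⁻¹ = [[1/2, 0], [1, -1/3]].
N⁻¹S = [[30, -12], [14, -3]].
X = (N⁻¹S)Q⁻¹ = [[3, 4], [4, 1]].

X = [[3, 4], [4, 1]]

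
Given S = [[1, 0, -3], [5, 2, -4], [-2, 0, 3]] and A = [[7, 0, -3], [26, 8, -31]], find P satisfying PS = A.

Right-multiplying both sides by S⁻¹ gives P = AS⁻¹.
det S = -6; the adjugate gives S⁻¹ = [[-1, 0, -1], [7/6, 1/2, 11/6], [-2/3, 0, -1/3]].
P = AS⁻¹ = [[7, 0, -3], [26, 8, -31]] · [[-1, 0, -1], [7/6, 1/2, 11/6], [-2/3, 0, -1/3]] = [[-5, 0, -6], [4, 4, -1]].

P = [[-5, 0, -6], [4, 4, -1]]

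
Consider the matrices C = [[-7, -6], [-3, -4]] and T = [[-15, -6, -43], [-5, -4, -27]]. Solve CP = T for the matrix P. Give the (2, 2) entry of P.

1

C is on the left of P, so left-multiply by C⁻¹: P = C⁻¹T.
C has determinant 10; C⁻¹ = [[-2/5, 3/5], [3/10, -7/10]].
P = C⁻¹T = [[-2/5, 3/5], [3/10, -7/10]] · [[-15, -6, -43], [-5, -4, -27]] = [[3, 0, 1], [-1, 1, 6]].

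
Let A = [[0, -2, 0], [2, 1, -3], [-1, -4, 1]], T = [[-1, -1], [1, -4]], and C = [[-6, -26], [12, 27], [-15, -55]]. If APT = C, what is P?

P = [[1, 1], [-5, -2], [4, 1]]

Left-multiply by A⁻¹ and right-multiply by T⁻¹: P = A⁻¹CT⁻¹.
det A = -2, so A⁻¹ = [[11/2, -1, -3], [-1/2, 0, 0], [7/2, -1, -2]].
det T = 5, so T⁻¹ = [[-4/5, 1/5], [-1/5, -1/5]].
A⁻¹C = [[0, -5], [3, 13], [-3, -8]].
P = (A⁻¹C)T⁻¹ = [[1, 1], [-5, -2], [4, 1]].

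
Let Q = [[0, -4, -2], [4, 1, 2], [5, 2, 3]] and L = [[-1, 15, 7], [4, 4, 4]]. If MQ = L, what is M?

M = [[-4, 1, -1], [0, -4, 4]]

Q is on the right of M, so right-multiply by Q⁻¹: M = LQ⁻¹.
det Q = 2, so Q⁻¹ = [[-1/2, 4, -3], [-1, 5, -4], [3/2, -10, 8]].
M = LQ⁻¹ = [[-1, 15, 7], [4, 4, 4]] · [[-1/2, 4, -3], [-1, 5, -4], [3/2, -10, 8]] = [[-4, 1, -1], [0, -4, 4]].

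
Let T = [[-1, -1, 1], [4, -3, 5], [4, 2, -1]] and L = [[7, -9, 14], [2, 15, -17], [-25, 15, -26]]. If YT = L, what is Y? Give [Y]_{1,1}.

Right-multiplying both sides by T⁻¹ gives Y = LT⁻¹.
T has determinant 3; T⁻¹ = [[-7/3, 1/3, -2/3], [8, -1, 3], [20/3, -2/3, 7/3]].
Y = LT⁻¹ = [[7, -9, 14], [2, 15, -17], [-25, 15, -26]] · [[-7/3, 1/3, -2/3], [8, -1, 3], [20/3, -2/3, 7/3]] = [[5, 2, 1], [2, -3, 4], [5, -6, 1]].

5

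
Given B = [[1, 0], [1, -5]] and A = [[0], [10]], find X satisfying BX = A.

B is on the left of X, so left-multiply by B⁻¹: X = B⁻¹A.
det B = -5, so B⁻¹ = [[1, 0], [1/5, -1/5]].
X = B⁻¹A = [[1, 0], [1/5, -1/5]] · [[0], [10]] = [[0], [-2]].

X = [[0], [-2]]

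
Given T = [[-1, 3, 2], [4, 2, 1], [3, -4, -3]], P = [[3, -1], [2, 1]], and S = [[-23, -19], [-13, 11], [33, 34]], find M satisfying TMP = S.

M = [[-2, 3], [1, -3], [-1, -2]]

M = T⁻¹SP⁻¹ (apply T⁻¹ on the left and P⁻¹ on the right).
T has determinant 3; T⁻¹ = [[-2/3, 1/3, -1/3], [5, -1, 3], [-22/3, 5/3, -14/3]].
det P = 5; the adjugate gives P⁻¹ = [[1/5, 1/5], [-2/5, 3/5]].
T⁻¹S = [[0, 5], [-3, -4], [-7, -1]].
M = (T⁻¹S)P⁻¹ = [[-2, 3], [1, -3], [-1, -2]].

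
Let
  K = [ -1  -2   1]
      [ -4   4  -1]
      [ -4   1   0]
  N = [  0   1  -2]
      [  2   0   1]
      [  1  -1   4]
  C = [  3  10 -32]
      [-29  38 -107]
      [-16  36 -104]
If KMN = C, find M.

M = [[-4, -1, 4], [4, -4, 0], [5, -3, -5]]

M = K⁻¹CN⁻¹ (apply K⁻¹ on the left and N⁻¹ on the right).
det K = 3, so K⁻¹ = [[1/3, 1/3, -2/3], [4/3, 4/3, -5/3], [4, 3, -4]].
det N = -3; the adjugate gives N⁻¹ = [[-1/3, 2/3, -1/3], [7/3, -2/3, 4/3], [2/3, -1/3, 2/3]].
K⁻¹C = [[2, -8, 23], [-8, 4, -12], [-11, 10, -33]].
M = (K⁻¹C)N⁻¹ = [[-4, -1, 4], [4, -4, 0], [5, -3, -5]].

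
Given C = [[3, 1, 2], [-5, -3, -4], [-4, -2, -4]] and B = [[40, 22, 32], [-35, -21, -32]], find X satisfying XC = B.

Right-multiplying both sides by C⁻¹ gives X = BC⁻¹.
C has determinant 4; C⁻¹ = [[1, 0, 1/2], [-1, -1, 1/2], [-1/2, 1/2, -1]].
X = BC⁻¹ = [[40, 22, 32], [-35, -21, -32]] · [[1, 0, 1/2], [-1, -1, 1/2], [-1/2, 1/2, -1]] = [[2, -6, -1], [2, 5, 4]].

X = [[2, -6, -1], [2, 5, 4]]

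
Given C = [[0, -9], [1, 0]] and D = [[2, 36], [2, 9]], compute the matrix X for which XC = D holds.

Right-multiplying both sides by C⁻¹ gives X = DC⁻¹.
det C = 9; the adjugate gives C⁻¹ = [[0, 1], [-1/9, 0]].
X = DC⁻¹ = [[2, 36], [2, 9]] · [[0, 1], [-1/9, 0]] = [[-4, 2], [-1, 2]].

X = [[-4, 2], [-1, 2]]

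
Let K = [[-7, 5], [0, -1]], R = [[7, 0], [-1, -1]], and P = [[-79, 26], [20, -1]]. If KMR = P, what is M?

M = K⁻¹PR⁻¹ (apply K⁻¹ on the left and R⁻¹ on the right).
det K = 7; the adjugate gives K⁻¹ = [[-1/7, -5/7], [0, -1]].
det R = -7, so R⁻¹ = [[1/7, 0], [-1/7, -1]].
K⁻¹P = [[-3, -3], [-20, 1]].
M = (K⁻¹P)R⁻¹ = [[0, 3], [-3, -1]].

M = [[0, 3], [-3, -1]]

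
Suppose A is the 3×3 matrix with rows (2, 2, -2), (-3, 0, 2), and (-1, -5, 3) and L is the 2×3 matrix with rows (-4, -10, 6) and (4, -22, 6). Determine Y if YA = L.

A is on the right of Y, so right-multiply by A⁻¹: Y = LA⁻¹.
det A = 4; the adjugate gives A⁻¹ = [[5/2, 1, 1], [7/4, 1, 1/2], [15/4, 2, 3/2]].
Y = LA⁻¹ = [[-4, -10, 6], [4, -22, 6]] · [[5/2, 1, 1], [7/4, 1, 1/2], [15/4, 2, 3/2]] = [[-5, -2, 0], [-6, -6, 2]].

Y = [[-5, -2, 0], [-6, -6, 2]]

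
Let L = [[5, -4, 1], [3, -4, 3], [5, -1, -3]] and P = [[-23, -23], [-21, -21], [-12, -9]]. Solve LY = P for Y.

L is on the left of Y, so left-multiply by L⁻¹: Y = L⁻¹P.
det L = -4; the adjugate gives L⁻¹ = [[-15/4, 13/4, 2], [-6, 5, 3], [-17/4, 15/4, 2]].
Y = L⁻¹P = [[-15/4, 13/4, 2], [-6, 5, 3], [-17/4, 15/4, 2]] · [[-23, -23], [-21, -21], [-12, -9]] = [[-6, 0], [-3, 6], [-5, 1]].

Y = [[-6, 0], [-3, 6], [-5, 1]]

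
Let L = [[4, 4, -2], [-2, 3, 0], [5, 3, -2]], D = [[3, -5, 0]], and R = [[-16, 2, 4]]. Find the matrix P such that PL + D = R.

PL = R − D = [[-19, 7, 4]].
Since L sits to the right of P, P = (R − D)L⁻¹.
det L = 2; the adjugate gives L⁻¹ = [[-3, 1, 3], [-2, 1, 2], [-21/2, 4, 10]].
P = (R − D)L⁻¹ = [[1, 4, -3]].

P = [[1, 4, -3]]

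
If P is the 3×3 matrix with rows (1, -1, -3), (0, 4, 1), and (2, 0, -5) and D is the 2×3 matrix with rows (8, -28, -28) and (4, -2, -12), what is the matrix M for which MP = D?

M = [[4, -6, 2], [6, 1, -1]]

P is on the right of M, so right-multiply by P⁻¹: M = DP⁻¹.
det P = 2, so P⁻¹ = [[-10, -5/2, 11/2], [1, 1/2, -1/2], [-4, -1, 2]].
M = DP⁻¹ = [[8, -28, -28], [4, -2, -12]] · [[-10, -5/2, 11/2], [1, 1/2, -1/2], [-4, -1, 2]] = [[4, -6, 2], [6, 1, -1]].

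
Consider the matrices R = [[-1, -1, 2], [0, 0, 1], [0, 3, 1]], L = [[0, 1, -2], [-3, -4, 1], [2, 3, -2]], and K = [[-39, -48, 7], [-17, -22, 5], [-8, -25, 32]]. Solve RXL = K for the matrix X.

X = [[2, 0, 1], [-5, -1, 0], [1, 5, -1]]

X = R⁻¹KL⁻¹ (apply R⁻¹ on the left and L⁻¹ on the right).
det R = 3; the adjugate gives R⁻¹ = [[-1, 7/3, -1/3], [0, -1/3, 1/3], [0, 1, 0]].
det L = -2; the adjugate gives L⁻¹ = [[-5/2, 2, 7/2], [2, -2, -3], [1/2, -1, -3/2]].
R⁻¹K = [[2, 5, -6], [3, -1, 9], [-17, -22, 5]].
X = (R⁻¹K)L⁻¹ = [[2, 0, 1], [-5, -1, 0], [1, 5, -1]].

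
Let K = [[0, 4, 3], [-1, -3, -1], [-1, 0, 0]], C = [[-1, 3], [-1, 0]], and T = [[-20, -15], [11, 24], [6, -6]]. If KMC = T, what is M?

Left-multiply by K⁻¹ and right-multiply by C⁻¹: M = K⁻¹TC⁻¹.
det K = -5; the adjugate gives K⁻¹ = [[0, 0, -1], [-1/5, -3/5, 3/5], [3/5, 4/5, -4/5]].
det C = 3, so C⁻¹ = [[0, -1], [1/3, -1/3]].
K⁻¹T = [[-6, 6], [1, -15], [-8, 15]].
M = (K⁻¹T)C⁻¹ = [[2, 4], [-5, 4], [5, 3]].

M = [[2, 4], [-5, 4], [5, 3]]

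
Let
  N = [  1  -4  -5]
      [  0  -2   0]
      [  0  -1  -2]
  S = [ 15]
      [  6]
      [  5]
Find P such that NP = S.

P = [[-2], [-3], [-1]]

N is on the left of P, so left-multiply by N⁻¹: P = N⁻¹S.
N has determinant 4; N⁻¹ = [[1, -3/4, -5/2], [0, -1/2, 0], [0, 1/4, -1/2]].
P = N⁻¹S = [[1, -3/4, -5/2], [0, -1/2, 0], [0, 1/4, -1/2]] · [[15], [6], [5]] = [[-2], [-3], [-1]].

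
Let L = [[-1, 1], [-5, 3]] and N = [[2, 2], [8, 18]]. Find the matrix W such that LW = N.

W = [[-1, -6], [1, -4]]

Since L multiplies W on the left, W = L⁻¹N.
det L = 2; the adjugate gives L⁻¹ = [[3/2, -1/2], [5/2, -1/2]].
W = L⁻¹N = [[3/2, -1/2], [5/2, -1/2]] · [[2, 2], [8, 18]] = [[-1, -6], [1, -4]].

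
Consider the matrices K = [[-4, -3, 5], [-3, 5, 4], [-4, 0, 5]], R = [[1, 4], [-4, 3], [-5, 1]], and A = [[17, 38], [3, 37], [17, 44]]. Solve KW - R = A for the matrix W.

KW = A + R = [[18, 42], [-1, 40], [12, 45]].
Left-multiplying both sides by K⁻¹ gives W = K⁻¹(A + R).
det K = 3, so K⁻¹ = [[25/3, 5, -37/3], [-1/3, 0, 1/3], [20/3, 4, -29/3]].
W = K⁻¹(A + R) = [[-3, -5], [-2, 1], [0, 5]].

W = [[-3, -5], [-2, 1], [0, 5]]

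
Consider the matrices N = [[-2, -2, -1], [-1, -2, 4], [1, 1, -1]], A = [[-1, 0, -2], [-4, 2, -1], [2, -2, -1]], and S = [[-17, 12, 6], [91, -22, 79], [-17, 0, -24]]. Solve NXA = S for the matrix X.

X = [[-1, -4, 3], [5, 4, -1], [-3, -5, -3]]

Left-multiply by N⁻¹ and right-multiply by A⁻¹: X = N⁻¹SA⁻¹.
det N = -3; the adjugate gives N⁻¹ = [[2/3, 1, 10/3], [-1, -1, -3], [-1/3, 0, -2/3]].
A has determinant -4; A⁻¹ = [[1, -1, -1], [3/2, -5/4, -7/4], [-1, 1/2, 1/2]].
N⁻¹S = [[23, -14, 3], [-23, 10, -13], [17, -4, 14]].
X = (N⁻¹S)A⁻¹ = [[-1, -4, 3], [5, 4, -1], [-3, -5, -3]].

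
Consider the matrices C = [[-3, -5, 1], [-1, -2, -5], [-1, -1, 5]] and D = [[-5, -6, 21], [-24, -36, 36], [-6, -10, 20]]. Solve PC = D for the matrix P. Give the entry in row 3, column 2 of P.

-6

Since C sits to the right of P, P = DC⁻¹.
det C = -6, so C⁻¹ = [[5/2, -4, -9/2], [-5/3, 7/3, 8/3], [1/6, -1/3, -1/6]].
P = DC⁻¹ = [[-5, -6, 21], [-24, -36, 36], [-6, -10, 20]] · [[5/2, -4, -9/2], [-5/3, 7/3, 8/3], [1/6, -1/3, -1/6]] = [[1, -1, 3], [6, 0, 6], [5, -6, -3]].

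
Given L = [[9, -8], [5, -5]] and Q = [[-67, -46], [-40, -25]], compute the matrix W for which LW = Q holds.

L is on the left of W, so left-multiply by L⁻¹: W = L⁻¹Q.
L has determinant -5; L⁻¹ = [[1, -8/5], [1, -9/5]].
W = L⁻¹Q = [[1, -8/5], [1, -9/5]] · [[-67, -46], [-40, -25]] = [[-3, -6], [5, -1]].

W = [[-3, -6], [5, -1]]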